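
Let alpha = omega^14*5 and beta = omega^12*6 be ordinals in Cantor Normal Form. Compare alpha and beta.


Compare term by term from highest exponent:
alpha = omega^14*5
beta = omega^12*6
Term 1: alpha has omega^14*5, beta has omega^12*6
Result: alpha > beta

alpha > beta


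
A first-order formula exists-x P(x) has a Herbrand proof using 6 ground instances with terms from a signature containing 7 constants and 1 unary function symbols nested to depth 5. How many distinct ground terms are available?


Herbrand terms by depth:
Depth 0: 7 constants
Depth 1: 7 new terms (running total: 14)
Depth 2: 7 new terms (running total: 21)
Depth 3: 7 new terms (running total: 28)
Depth 4: 7 new terms (running total: 35)
Depth 5: 7 new terms (running total: 42)
Total distinct ground terms = 42

42


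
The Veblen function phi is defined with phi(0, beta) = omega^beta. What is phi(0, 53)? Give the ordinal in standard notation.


phi(0, 53):
phi(0, beta) = omega^beta by definition.
phi(0, 53) = omega^53

omega^53


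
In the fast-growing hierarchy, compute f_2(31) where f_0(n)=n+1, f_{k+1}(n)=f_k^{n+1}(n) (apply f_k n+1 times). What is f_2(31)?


f_2(31) = f_1^32(31)
f_1(m) = 2m + 1.
Iterating: f_1^k(n) = 2^k*(n+1) - 1.
f_2(31) = 2^32*(31+1) - 1 = 4294967296*32 - 1 = 137438953471

137438953471


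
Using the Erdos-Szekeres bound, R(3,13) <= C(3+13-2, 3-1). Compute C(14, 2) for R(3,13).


R(3,13) <= C(3+13-2, 3-1) = C(14, 2)
C(14, 2) = 14! / (2! * 12!)
= 91

91


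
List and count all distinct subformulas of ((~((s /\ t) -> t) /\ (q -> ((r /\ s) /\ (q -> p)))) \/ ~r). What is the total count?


Formula: ((~((s /\ t) -> t) /\ (q -> ((r /\ s) /\ (q -> p)))) \/ ~r)
Subformulas found:
  1. q
  2. s
  3. r
  4. t
  5. p
  6. ~r
  7. (s /\ t)
  8. (r /\ s)
  9. (q -> p)
  10. ((s /\ t) -> t)
  11. ~((s /\ t) -> t)
  12. ((r /\ s) /\ (q -> p))
  13. (q -> ((r /\ s) /\ (q -> p)))
  14. (~((s /\ t) -> t) /\ (q -> ((r /\ s) /\ (q -> p))))
  15. ((~((s /\ t) -> t) /\ (q -> ((r /\ s) /\ (q -> p)))) \/ ~r)
Total distinct subformulas = 15

15


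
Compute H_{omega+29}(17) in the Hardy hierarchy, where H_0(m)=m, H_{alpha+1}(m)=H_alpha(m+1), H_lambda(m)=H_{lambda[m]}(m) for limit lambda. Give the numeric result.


H_{omega+29}(17):
Unwind the 29 successor steps: H_{omega+29}(17) = H_omega(17+29) = H_omega(46).
H_omega(m) = H_m(m) = m + m = 2m.
Result = 2 * 46 = 92

92


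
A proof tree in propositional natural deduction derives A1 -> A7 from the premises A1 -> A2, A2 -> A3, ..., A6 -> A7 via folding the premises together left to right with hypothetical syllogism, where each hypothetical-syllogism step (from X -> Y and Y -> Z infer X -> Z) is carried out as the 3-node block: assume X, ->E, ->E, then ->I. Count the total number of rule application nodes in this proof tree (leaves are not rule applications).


There are 6 premises in the chain. The first HS step combines premises 1 and 2; each further premise needs one more HS step.
So 6 premises require 6 - 1 = 5 hypothetical-syllogism steps.
Each HS step uses 3 inference nodes (->E, ->E, ->I).
5 * 3 = 15 total inference nodes.

15


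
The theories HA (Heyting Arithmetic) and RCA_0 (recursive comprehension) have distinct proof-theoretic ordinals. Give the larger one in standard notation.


Proof-theoretic ordinal of HA (Heyting Arithmetic): epsilon_0
Proof-theoretic ordinal of RCA_0 (recursive comprehension): omega^omega
Comparing: omega^omega < epsilon_0.
The larger ordinal is epsilon_0 (from HA (Heyting Arithmetic)).

epsilon_0


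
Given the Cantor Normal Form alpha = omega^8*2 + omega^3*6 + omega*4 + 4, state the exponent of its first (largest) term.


CNF: omega^8*2 + omega^3*6 + omega*4 + 4
The leading term is omega^8*2, which has exponent 8.

8


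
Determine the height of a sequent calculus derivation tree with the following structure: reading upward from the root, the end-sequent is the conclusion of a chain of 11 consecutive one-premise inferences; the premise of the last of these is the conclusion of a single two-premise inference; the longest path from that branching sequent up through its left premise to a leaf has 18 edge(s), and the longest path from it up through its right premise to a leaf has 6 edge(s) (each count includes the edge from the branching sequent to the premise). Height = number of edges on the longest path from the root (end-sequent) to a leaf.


Longest path through the left premise: 18 edges (measured from the branching sequent)
Longest path through the right premise: 6 edges
Height of the subtree rooted at the branching sequent: max(18, 6) = 18
The branching sequent sits 11 edges above the root (the chain of one-premise inferences), so height = 18 + 11 = 29

29


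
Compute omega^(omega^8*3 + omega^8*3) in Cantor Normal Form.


omega^(omega^8*3 + omega^8*3):
Both terms of the exponent have the same exponent 8, so they merge: omega^8*3 + omega^8*3 = omega^8*(3+3) = omega^8*6.
omega raised to a CNF ordinal is a single CNF term: Result = omega^(omega^8*6)

omega^(omega^8*6)


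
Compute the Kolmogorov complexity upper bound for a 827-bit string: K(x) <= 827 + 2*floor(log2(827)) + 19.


floor(log2(827)) = 9
2 * 9 = 18
K(x) <= 827 + 18 + 19 = 864

864


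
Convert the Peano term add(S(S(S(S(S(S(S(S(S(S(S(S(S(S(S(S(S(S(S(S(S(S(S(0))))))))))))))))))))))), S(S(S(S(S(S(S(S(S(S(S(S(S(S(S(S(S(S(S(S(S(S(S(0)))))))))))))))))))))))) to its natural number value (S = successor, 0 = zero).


add(S^23(0), S^23(0)):
S^23(0) = 23
S^23(0) = 23
23 + 23 = 46

46


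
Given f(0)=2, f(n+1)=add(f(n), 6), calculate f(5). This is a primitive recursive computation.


f(0) = 2
f(1) = add(f(0), 6) = add(2, 6) = 8
f(2) = add(f(1), 6) = add(8, 6) = 14
f(3) = add(f(2), 6) = add(14, 6) = 20
f(4) = add(f(3), 6) = add(20, 6) = 26
f(5) = add(f(4), 6) = add(26, 6) = 32


32


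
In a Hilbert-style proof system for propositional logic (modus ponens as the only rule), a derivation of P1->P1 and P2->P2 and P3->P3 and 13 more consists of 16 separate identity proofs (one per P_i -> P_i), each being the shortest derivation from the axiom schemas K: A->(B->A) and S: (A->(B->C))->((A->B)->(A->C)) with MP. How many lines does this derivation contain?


The shortest proof of A->A from K and S in the Hilbert calculus has exactly 5 lines:
(1) K instance A->((A->A)->A), (2) S instance, (3) MP on 1,2, (4) K instance A->(A->A), (5) MP on 3,4.
For 16 independent identities: 16 * 5 = 80 lines total.

80


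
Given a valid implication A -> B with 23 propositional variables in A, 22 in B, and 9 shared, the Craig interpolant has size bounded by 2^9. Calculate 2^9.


Shared atoms = 9
Craig interpolant size bound = 2^9
= 512

512


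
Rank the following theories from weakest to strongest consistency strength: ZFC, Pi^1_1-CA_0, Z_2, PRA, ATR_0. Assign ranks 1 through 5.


Ordering by consistency strength:
1. PRA
2. ATR_0
3. Pi^1_1-CA_0
4. Z_2
5. ZFC


ZFC=5, Pi^1_1-CA_0=3, Z_2=4, PRA=1, ATR_0=2


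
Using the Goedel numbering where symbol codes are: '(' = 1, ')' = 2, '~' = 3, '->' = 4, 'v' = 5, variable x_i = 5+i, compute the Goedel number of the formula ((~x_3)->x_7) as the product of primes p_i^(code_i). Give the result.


Formula: ((~x_3)->x_7)
Symbol codes: [1, 1, 3, 8, 2, 4, 12, 2]
Primes: [2, 3, 5, 7, 11, 13, 17, 19]
p_1^1 = 2^1 = 2
p_2^1 = 3^1 = 3
p_3^3 = 5^3 = 125
p_4^8 = 7^8 = 5764801
p_5^2 = 11^2 = 121
p_6^4 = 13^4 = 28561
p_7^12 = 17^12 = 582622237229761
p_8^2 = 19^2 = 361
Product = 3142668854635776450828791698500750

3142668854635776450828791698500750


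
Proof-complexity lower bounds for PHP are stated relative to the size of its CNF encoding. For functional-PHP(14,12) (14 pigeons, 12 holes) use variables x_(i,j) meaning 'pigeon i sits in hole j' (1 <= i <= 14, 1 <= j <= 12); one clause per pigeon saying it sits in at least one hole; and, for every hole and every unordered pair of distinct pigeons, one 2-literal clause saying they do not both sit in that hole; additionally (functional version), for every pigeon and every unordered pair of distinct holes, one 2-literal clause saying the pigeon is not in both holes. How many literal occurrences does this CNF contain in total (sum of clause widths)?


functional-PHP(14,12): 14 pigeons, 12 holes, 14*12 = 168 variables.
- pigeon clauses: one per pigeon -> 14 clauses of width 12 -> 168 literals
- hole clauses: 12 holes * C(14,2) = 12 * 91 -> 1092 clauses of width 2 -> 2184 literals
- functional clauses: 14 pigeons * C(12,2) = 14 * 66 -> 924 clauses of width 2 -> 1848 literals
Total literal occurrences = 168 + 2184 + 1848 = 4200

4200


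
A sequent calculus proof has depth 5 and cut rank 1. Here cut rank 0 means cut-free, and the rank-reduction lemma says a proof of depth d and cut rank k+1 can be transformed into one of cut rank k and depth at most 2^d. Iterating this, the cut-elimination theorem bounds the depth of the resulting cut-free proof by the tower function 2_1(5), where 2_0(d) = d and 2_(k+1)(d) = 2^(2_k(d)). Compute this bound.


Each rank reduction sends depth d to at most 2^d; cut rank r needs r reductions.
2_0(5) = 5
2_1(5) = 2^5 = 32
Cut-free depth bound = 32

32


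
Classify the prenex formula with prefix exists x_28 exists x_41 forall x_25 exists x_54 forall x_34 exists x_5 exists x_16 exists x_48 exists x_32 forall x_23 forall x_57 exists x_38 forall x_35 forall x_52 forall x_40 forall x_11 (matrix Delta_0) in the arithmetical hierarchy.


Leading quantifier is exists, so the class is Sigma.
Number of quantifier blocks = alternations + 1 = 7 + 1 = 8.
Classification: Sigma_8

Sigma_8


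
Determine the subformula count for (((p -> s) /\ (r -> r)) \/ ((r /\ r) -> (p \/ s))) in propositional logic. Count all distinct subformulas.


Formula: (((p -> s) /\ (r -> r)) \/ ((r /\ r) -> (p \/ s)))
Subformulas found:
  1. s
  2. r
  3. p
  4. (p -> s)
  5. (r -> r)
  6. (r /\ r)
  7. (p \/ s)
  8. ((r /\ r) -> (p \/ s))
  9. ((p -> s) /\ (r -> r))
  10. (((p -> s) /\ (r -> r)) \/ ((r /\ r) -> (p \/ s)))
Total distinct subformulas = 10

10


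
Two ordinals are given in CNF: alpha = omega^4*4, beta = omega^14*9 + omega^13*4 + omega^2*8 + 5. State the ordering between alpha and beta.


Compare term by term from highest exponent:
alpha = omega^4*4
beta = omega^14*9 + omega^13*4 + omega^2*8 + 5
Term 1: alpha has omega^4*4, beta has omega^14*9
Term 2: alpha has omega^0*0, beta has omega^13*4
Term 3: alpha has omega^0*0, beta has omega^2*8
Term 4: alpha has omega^0*0, beta has omega^0*5
Result: alpha < beta

alpha < beta


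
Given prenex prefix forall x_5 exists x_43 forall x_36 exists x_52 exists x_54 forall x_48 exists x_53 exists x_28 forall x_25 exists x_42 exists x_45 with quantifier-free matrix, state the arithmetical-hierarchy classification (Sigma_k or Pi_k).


Leading quantifier is forall, so the class is Pi.
Number of quantifier blocks = alternations + 1 = 7 + 1 = 8.
Classification: Pi_8

Pi_8


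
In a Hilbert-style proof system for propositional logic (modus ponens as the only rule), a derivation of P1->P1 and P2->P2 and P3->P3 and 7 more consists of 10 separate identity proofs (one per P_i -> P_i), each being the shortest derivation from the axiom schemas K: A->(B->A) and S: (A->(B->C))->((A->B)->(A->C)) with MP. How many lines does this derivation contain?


The shortest proof of A->A from K and S in the Hilbert calculus has exactly 5 lines:
(1) K instance A->((A->A)->A), (2) S instance, (3) MP on 1,2, (4) K instance A->(A->A), (5) MP on 3,4.
For 10 independent identities: 10 * 5 = 50 lines total.

50


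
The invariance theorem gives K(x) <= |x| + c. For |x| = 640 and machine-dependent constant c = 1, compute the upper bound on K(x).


K(x) <= |x| + c = 640 + 1 = 641

641


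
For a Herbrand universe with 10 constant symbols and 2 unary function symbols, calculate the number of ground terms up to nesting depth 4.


Herbrand terms by depth:
Depth 0: 10 constants
Depth 1: 20 new terms (running total: 30)
Depth 2: 40 new terms (running total: 70)
Depth 3: 80 new terms (running total: 150)
Depth 4: 160 new terms (running total: 310)
Total distinct ground terms = 310

310


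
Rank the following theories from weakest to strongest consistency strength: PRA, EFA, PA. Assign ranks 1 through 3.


Ordering by consistency strength:
1. EFA
2. PRA
3. PA


PRA=2, EFA=1, PA=3


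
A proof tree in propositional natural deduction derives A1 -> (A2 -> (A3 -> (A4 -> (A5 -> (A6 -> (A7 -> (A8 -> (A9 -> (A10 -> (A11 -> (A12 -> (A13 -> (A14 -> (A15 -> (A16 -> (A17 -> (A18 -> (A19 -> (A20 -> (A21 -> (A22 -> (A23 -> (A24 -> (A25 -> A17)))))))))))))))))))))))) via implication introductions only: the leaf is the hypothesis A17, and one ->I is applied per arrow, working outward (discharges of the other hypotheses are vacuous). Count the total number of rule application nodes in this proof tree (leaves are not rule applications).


The formula has 25 arrows (->); its innermost consequent A17 is one of the antecedents,
so the proof starts from the hypothesis leaf A17 (not a rule application) and closes one arrow per ->I.
Building A1 -> (A2 -> (A3 -> (A4 -> (A5 -> (A6 -> (A7 -> (A8 -> (A9 -> (A10 -> (A11 -> (A12 -> (A13 -> (A14 -> (A15 -> (A16 -> (A17 -> (A18 -> (A19 -> (A20 -> (A21 -> (A22 -> (A23 -> (A24 -> (A25 -> A17)))))))))))))))))))))))) therefore takes 25 nested implication introductions.
Total inference nodes = 25

25


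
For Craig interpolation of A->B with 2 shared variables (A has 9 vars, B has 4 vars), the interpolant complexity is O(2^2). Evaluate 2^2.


Shared atoms = 2
Craig interpolant size bound = 2^2
= 4

4


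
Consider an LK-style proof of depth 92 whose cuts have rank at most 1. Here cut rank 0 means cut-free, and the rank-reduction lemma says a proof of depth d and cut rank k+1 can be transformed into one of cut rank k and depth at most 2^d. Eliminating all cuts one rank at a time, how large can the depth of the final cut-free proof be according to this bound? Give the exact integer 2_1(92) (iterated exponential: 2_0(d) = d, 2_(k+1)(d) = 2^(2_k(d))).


Each rank reduction sends depth d to at most 2^d; cut rank r needs r reductions.
2_0(92) = 92
2_1(92) = 2^92 = 4951760157141521099596496896
Cut-free depth bound = 4951760157141521099596496896

4951760157141521099596496896


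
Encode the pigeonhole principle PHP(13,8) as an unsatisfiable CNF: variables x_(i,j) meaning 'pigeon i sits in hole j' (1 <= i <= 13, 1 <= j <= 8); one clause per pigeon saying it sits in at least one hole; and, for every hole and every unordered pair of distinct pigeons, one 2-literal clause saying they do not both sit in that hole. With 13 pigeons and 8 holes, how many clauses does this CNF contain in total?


PHP(13,8): 13 pigeons, 8 holes, 13*8 = 104 variables.
- pigeon clauses: one per pigeon -> 13 clauses
- hole clauses: 8 holes * C(13,2) = 8 * 78 -> 624 clauses
Total clauses = 13 + 624 = 637

637


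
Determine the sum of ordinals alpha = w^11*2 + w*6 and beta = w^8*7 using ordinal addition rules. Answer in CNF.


Ordinal addition (w^11*2 + w*6) + w^8*7:
alpha's leading term has exponent 11 > beta's exponent 8, so it survives.
alpha's tail term has exponent 1 < beta's exponent 8, so it is absorbed by beta.
In ordinal addition, any term followed by a strictly larger-exponent term is absorbed.
Result = w^11*2 + w^8*7

w^11*2 + w^8*7


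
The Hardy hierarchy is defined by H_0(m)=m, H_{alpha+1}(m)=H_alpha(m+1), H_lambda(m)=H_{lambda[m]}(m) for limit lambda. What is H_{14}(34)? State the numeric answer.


H_14(34):
For finite ordinals k, H_k(n) = n + k (each successor step adds 1).
H_14(34) = 34 + 14 = 48

48


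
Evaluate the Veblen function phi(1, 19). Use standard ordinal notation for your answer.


phi(1, 19):
phi(1, beta) = epsilon_beta (the beta-th epsilon number).
phi(1, 19) = epsilon_19

epsilon_19


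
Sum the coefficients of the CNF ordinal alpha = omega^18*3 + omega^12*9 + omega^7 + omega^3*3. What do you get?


CNF: omega^18*3 + omega^12*9 + omega^7 + omega^3*3
Coefficients: 3 + 9 + 1 + 3 = 16

16


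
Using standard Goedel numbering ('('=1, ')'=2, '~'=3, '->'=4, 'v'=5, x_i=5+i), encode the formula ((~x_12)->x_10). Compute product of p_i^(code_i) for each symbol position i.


Formula: ((~x_12)->x_10)
Symbol codes: [1, 1, 3, 17, 2, 4, 15, 2]
Primes: [2, 3, 5, 7, 11, 13, 17, 19]
p_1^1 = 2^1 = 2
p_2^1 = 3^1 = 3
p_3^3 = 5^3 = 125
p_4^17 = 7^17 = 232630513987207
p_5^2 = 11^2 = 121
p_6^4 = 13^4 = 28561
p_7^15 = 17^15 = 2862423051509815793
p_8^2 = 19^2 = 361
Product = 623056951377034489342815232480512700866893250

623056951377034489342815232480512700866893250


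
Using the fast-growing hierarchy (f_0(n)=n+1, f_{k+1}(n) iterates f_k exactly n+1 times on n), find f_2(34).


f_2(34) = f_1^35(34)
f_1(m) = 2m + 1.
Iterating: f_1^k(n) = 2^k*(n+1) - 1.
f_2(34) = 2^35*(34+1) - 1 = 34359738368*35 - 1 = 1202590842879

1202590842879


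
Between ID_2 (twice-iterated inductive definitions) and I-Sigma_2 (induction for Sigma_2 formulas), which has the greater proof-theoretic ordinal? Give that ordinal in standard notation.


Proof-theoretic ordinal of ID_2 (twice-iterated inductive definitions): psi_0(epsilon_{Omega_2+1})
Proof-theoretic ordinal of I-Sigma_2 (induction for Sigma_2 formulas): omega^(omega^omega)
Comparing: omega^(omega^omega) < psi_0(epsilon_{Omega_2+1}).
The larger ordinal is psi_0(epsilon_{Omega_2+1}) (from ID_2 (twice-iterated inductive definitions)).

psi_0(epsilon_{Omega_2+1})


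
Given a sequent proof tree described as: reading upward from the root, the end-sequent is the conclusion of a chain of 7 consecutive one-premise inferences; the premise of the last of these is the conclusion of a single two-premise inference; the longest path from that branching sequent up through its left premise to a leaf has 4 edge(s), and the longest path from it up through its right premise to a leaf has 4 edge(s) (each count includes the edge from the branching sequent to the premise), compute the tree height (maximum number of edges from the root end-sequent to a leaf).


Longest path through the left premise: 4 edges (measured from the branching sequent)
Longest path through the right premise: 4 edges
Height of the subtree rooted at the branching sequent: max(4, 4) = 4
The branching sequent sits 7 edges above the root (the chain of one-premise inferences), so height = 4 + 7 = 11

11


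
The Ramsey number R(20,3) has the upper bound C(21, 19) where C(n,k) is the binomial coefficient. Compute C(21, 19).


R(20,3) <= C(20+3-2, 20-1) = C(21, 19)
C(21, 19) = 21! / (19! * 2!)
= 210

210


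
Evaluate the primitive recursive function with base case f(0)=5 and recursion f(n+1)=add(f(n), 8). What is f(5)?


f(0) = 5
f(1) = add(f(0), 8) = add(5, 8) = 13
f(2) = add(f(1), 8) = add(13, 8) = 21
f(3) = add(f(2), 8) = add(21, 8) = 29
f(4) = add(f(3), 8) = add(29, 8) = 37
f(5) = add(f(4), 8) = add(37, 8) = 45


45


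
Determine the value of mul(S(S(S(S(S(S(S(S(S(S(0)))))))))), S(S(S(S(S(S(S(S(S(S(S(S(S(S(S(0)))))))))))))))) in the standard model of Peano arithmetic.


mul(S^10(0), S^15(0)):
S^10(0) = 10
S^15(0) = 15
10 * 15 = 150

150


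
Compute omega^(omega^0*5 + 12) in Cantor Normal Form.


omega^(omega^0*5 + 12):
omega^0 = 1, so the exponent is 5 + 12 = 17 (finite ordinal addition).
Result = omega^17, already a single CNF term.

omega^17


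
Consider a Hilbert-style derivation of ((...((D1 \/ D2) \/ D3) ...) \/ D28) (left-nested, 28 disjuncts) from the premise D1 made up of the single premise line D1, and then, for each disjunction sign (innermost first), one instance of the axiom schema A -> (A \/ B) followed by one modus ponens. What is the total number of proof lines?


Building the left-nested 28-ary disjunction from D1:
- 1 premise line (D1)
- 28 disjuncts means 27 disjunction signs; each needs 1 axiom instance + 1 MP = 2 lines: 2 * 27 = 54
Total = 1 + 54 = 55 lines.

55


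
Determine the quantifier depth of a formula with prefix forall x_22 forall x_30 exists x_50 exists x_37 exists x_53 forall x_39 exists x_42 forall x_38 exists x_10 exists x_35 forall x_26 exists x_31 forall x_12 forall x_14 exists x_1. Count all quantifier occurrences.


Quantifier prefix has 15 quantifier symbols.
Quantifier depth = 15

15


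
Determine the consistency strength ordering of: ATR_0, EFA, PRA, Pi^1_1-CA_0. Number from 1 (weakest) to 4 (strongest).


Ordering by consistency strength:
1. EFA
2. PRA
3. ATR_0
4. Pi^1_1-CA_0


ATR_0=3, EFA=1, PRA=2, Pi^1_1-CA_0=4


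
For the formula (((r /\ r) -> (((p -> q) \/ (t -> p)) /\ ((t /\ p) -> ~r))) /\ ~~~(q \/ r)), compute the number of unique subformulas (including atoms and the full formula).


Formula: (((r /\ r) -> (((p -> q) \/ (t -> p)) /\ ((t /\ p) -> ~r))) /\ ~~~(q \/ r))
Subformulas found:
  1. r
  2. q
  3. t
  4. p
  5. ~r
  6. (r /\ r)
  7. (q \/ r)
  8. (p -> q)
  9. (t -> p)
  10. (t /\ p)
  11. ~(q \/ r)
  12. ~~(q \/ r)
  13. ~~~(q \/ r)
  14. ((t /\ p) -> ~r)
  15. ((p -> q) \/ (t -> p))
  16. (((p -> q) \/ (t -> p)) /\ ((t /\ p) -> ~r))
  17. ((r /\ r) -> (((p -> q) \/ (t -> p)) /\ ((t /\ p) -> ~r)))
  18. (((r /\ r) -> (((p -> q) \/ (t -> p)) /\ ((t /\ p) -> ~r))) /\ ~~~(q \/ r))
Total distinct subformulas = 18

18


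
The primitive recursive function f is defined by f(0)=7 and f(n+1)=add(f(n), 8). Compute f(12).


f(0) = 7
f(1) = add(f(0), 8) = add(7, 8) = 15
f(2) = add(f(1), 8) = add(15, 8) = 23
f(3) = add(f(2), 8) = add(23, 8) = 31
f(4) = add(f(3), 8) = add(31, 8) = 39
f(5) = add(f(4), 8) = add(39, 8) = 47
f(6) = add(f(5), 8) = add(47, 8) = 55
f(7) = add(f(6), 8) = add(55, 8) = 63
f(8) = add(f(7), 8) = add(63, 8) = 71
f(9) = add(f(8), 8) = add(71, 8) = 79
f(10) = add(f(9), 8) = add(79, 8) = 87
f(11) = add(f(10), 8) = add(87, 8) = 95
f(12) = add(f(11), 8) = add(95, 8) = 103


103


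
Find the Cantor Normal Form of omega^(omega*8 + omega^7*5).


omega^(omega*8 + omega^7*5):
In ordinal addition a term is absorbed by a following term of strictly larger exponent: 1 < 7, so omega*8 + omega^7*5 = omega^7*5.
omega raised to a CNF ordinal is a single CNF term: Result = omega^(omega^7*5)

omega^(omega^7*5)


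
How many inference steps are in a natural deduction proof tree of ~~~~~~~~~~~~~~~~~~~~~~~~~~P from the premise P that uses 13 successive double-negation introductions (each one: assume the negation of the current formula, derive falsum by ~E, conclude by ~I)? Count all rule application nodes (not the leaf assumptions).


Each double-negation introduction (from C infer ~~C) uses 2 inference nodes: one ~E (C and ~C give falsum) and one ~I (discharge ~C).
13 double negations = 13 * 2 = 26 inference nodes.

26


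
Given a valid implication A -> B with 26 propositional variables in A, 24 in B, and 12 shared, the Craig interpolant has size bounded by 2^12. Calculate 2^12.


Shared atoms = 12
Craig interpolant size bound = 2^12
= 4096

4096


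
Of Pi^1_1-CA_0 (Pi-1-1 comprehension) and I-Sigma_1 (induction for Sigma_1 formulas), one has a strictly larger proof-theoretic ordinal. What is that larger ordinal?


Proof-theoretic ordinal of Pi^1_1-CA_0 (Pi-1-1 comprehension): psi_0(Omega_omega)
Proof-theoretic ordinal of I-Sigma_1 (induction for Sigma_1 formulas): omega^omega
Comparing: omega^omega < psi_0(Omega_omega).
The larger ordinal is psi_0(Omega_omega) (from Pi^1_1-CA_0 (Pi-1-1 comprehension)).

psi_0(Omega_omega)


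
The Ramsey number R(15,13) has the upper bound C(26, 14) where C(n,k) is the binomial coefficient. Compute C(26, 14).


R(15,13) <= C(15+13-2, 15-1) = C(26, 14)
C(26, 14) = 26! / (14! * 12!)
= 9657700

9657700


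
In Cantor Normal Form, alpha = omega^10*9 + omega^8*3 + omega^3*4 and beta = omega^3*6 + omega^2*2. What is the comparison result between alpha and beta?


Compare term by term from highest exponent:
alpha = omega^10*9 + omega^8*3 + omega^3*4
beta = omega^3*6 + omega^2*2
Term 1: alpha has omega^10*9, beta has omega^3*6
Term 2: alpha has omega^8*3, beta has omega^2*2
Term 3: alpha has omega^3*4, beta has omega^0*0
Result: alpha > beta

alpha > beta


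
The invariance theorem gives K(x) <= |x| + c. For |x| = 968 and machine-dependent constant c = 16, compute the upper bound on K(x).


K(x) <= |x| + c = 968 + 16 = 984

984


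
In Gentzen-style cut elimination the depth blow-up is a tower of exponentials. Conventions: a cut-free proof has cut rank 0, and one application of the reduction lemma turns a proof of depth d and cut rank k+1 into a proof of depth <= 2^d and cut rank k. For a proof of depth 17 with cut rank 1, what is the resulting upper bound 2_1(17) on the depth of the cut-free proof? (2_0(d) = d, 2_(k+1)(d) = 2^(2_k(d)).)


Each rank reduction sends depth d to at most 2^d; cut rank r needs r reductions.
2_0(17) = 17
2_1(17) = 2^17 = 131072
Cut-free depth bound = 131072

131072


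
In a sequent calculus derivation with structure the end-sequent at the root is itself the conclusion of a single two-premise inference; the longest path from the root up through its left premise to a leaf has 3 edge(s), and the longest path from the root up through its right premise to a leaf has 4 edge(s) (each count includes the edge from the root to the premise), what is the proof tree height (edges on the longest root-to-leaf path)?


Longest path through the left premise: 3 edges (measured from the branching sequent)
Longest path through the right premise: 4 edges
Height of the subtree rooted at the branching sequent: max(3, 4) = 4
The branching sequent is the root itself.
Total height = 4

4


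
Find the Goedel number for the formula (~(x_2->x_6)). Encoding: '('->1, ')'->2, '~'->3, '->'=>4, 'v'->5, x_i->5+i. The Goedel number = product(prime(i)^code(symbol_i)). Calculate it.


Formula: (~(x_2->x_6))
Symbol codes: [1, 3, 1, 7, 4, 11, 2, 2]
Primes: [2, 3, 5, 7, 11, 13, 17, 19]
p_1^1 = 2^1 = 2
p_2^3 = 3^3 = 27
p_3^1 = 5^1 = 5
p_4^7 = 7^7 = 823543
p_5^4 = 11^4 = 14641
p_6^11 = 13^11 = 1792160394037
p_7^2 = 17^2 = 289
p_8^2 = 19^2 = 361
Product = 608699163501998539585717832730

608699163501998539585717832730


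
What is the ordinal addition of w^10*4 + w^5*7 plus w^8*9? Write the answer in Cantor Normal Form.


Ordinal addition (w^10*4 + w^5*7) + w^8*9:
alpha's leading term has exponent 10 > beta's exponent 8, so it survives.
alpha's tail term has exponent 5 < beta's exponent 8, so it is absorbed by beta.
In ordinal addition, any term followed by a strictly larger-exponent term is absorbed.
Result = w^10*4 + w^8*9

w^10*4 + w^8*9


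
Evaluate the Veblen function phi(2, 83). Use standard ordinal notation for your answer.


phi(2, 83):
phi(2, beta) = zeta_beta (the beta-th zeta number, fixed point of epsilon).
phi(2, 83) = zeta_83

zeta_83


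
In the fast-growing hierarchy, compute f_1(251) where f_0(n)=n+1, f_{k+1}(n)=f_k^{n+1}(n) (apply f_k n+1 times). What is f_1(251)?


f_1(251) = f_0^252(251)
f_0 adds 1 each time, applied 252 times.
f_1(251) = 251 + 252 = 503

503


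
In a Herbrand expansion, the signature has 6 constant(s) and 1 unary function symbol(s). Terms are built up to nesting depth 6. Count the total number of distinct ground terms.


Herbrand terms by depth:
Depth 0: 6 constants
Depth 1: 6 new terms (running total: 12)
Depth 2: 6 new terms (running total: 18)
Depth 3: 6 new terms (running total: 24)
Depth 4: 6 new terms (running total: 30)
Depth 5: 6 new terms (running total: 36)
Depth 6: 6 new terms (running total: 42)
Total distinct ground terms = 42

42


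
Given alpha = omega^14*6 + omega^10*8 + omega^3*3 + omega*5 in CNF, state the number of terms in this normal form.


CNF: omega^14*6 + omega^10*8 + omega^3*3 + omega*5
Count the summands separated by '+':
  term 1: omega^14*6
  term 2: omega^10*8
  term 3: omega^3*3
  term 4: omega*5
Total terms = 4

4


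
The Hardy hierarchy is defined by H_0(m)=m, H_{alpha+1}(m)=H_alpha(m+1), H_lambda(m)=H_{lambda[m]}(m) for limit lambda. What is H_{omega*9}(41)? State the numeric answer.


H_{omega*9}(41):
For the Hardy hierarchy, H_{omega*k}(n) = 2^k * n.
2^9 = 512.
512 * 41 = 20992

20992


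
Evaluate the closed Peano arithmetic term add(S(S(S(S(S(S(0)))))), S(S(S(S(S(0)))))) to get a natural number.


add(S^6(0), S^5(0)):
S^6(0) = 6
S^5(0) = 5
6 + 5 = 11

11


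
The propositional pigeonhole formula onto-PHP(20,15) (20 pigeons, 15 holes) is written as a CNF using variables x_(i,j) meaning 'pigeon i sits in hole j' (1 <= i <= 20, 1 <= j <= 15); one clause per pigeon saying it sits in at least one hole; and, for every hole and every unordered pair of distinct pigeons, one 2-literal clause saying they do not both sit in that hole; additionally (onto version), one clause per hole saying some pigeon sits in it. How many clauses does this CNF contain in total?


onto-PHP(20,15): 20 pigeons, 15 holes, 20*15 = 300 variables.
- pigeon clauses: one per pigeon -> 20 clauses
- hole clauses: 15 holes * C(20,2) = 15 * 190 -> 2850 clauses
- onto clauses: one per hole -> 15 clauses
Total clauses = 20 + 2850 + 15 = 2885

2885


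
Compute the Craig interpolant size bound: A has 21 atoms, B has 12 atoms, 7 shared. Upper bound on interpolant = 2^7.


Shared atoms = 7
Craig interpolant size bound = 2^7
= 128

128


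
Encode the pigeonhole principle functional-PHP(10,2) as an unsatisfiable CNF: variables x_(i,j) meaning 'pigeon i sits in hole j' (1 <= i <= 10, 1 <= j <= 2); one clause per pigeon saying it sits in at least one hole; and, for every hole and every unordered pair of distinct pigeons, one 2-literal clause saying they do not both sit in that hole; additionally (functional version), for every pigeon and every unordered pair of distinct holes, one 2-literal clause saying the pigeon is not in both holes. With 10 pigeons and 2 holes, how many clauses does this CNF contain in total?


functional-PHP(10,2): 10 pigeons, 2 holes, 10*2 = 20 variables.
- pigeon clauses: one per pigeon -> 10 clauses
- hole clauses: 2 holes * C(10,2) = 2 * 45 -> 90 clauses
- functional clauses: 10 pigeons * C(2,2) = 10 * 1 -> 10 clauses
Total clauses = 10 + 90 + 10 = 110

110


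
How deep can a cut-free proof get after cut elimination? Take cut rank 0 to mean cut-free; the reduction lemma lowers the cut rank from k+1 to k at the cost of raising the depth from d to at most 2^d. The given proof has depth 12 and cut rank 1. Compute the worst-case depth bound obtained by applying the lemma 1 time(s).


Each rank reduction sends depth d to at most 2^d; cut rank r needs r reductions.
2_0(12) = 12
2_1(12) = 2^12 = 4096
Cut-free depth bound = 4096

4096


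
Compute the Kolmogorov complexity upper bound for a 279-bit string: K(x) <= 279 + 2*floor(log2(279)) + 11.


floor(log2(279)) = 8
2 * 8 = 16
K(x) <= 279 + 16 + 11 = 306

306


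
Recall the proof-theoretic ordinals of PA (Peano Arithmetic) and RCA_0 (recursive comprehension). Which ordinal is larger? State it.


Proof-theoretic ordinal of PA (Peano Arithmetic): epsilon_0
Proof-theoretic ordinal of RCA_0 (recursive comprehension): omega^omega
Comparing: omega^omega < epsilon_0.
The larger ordinal is epsilon_0 (from PA (Peano Arithmetic)).

epsilon_0


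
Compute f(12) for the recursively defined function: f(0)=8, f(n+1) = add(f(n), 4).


f(0) = 8
f(1) = add(f(0), 4) = add(8, 4) = 12
f(2) = add(f(1), 4) = add(12, 4) = 16
f(3) = add(f(2), 4) = add(16, 4) = 20
f(4) = add(f(3), 4) = add(20, 4) = 24
f(5) = add(f(4), 4) = add(24, 4) = 28
f(6) = add(f(5), 4) = add(28, 4) = 32
f(7) = add(f(6), 4) = add(32, 4) = 36
f(8) = add(f(7), 4) = add(36, 4) = 40
f(9) = add(f(8), 4) = add(40, 4) = 44
f(10) = add(f(9), 4) = add(44, 4) = 48
f(11) = add(f(10), 4) = add(48, 4) = 52
f(12) = add(f(11), 4) = add(52, 4) = 56


56


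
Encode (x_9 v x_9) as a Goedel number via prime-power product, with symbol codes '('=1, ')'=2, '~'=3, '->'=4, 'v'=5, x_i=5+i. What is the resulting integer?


Formula: (x_9 v x_9)
Symbol codes: [1, 14, 5, 14, 2]
Primes: [2, 3, 5, 7, 11]
p_1^1 = 2^1 = 2
p_2^14 = 3^14 = 4782969
p_3^5 = 5^5 = 3125
p_4^14 = 7^14 = 678223072849
p_5^2 = 11^2 = 121
Product = 2453214448969390940006250

2453214448969390940006250


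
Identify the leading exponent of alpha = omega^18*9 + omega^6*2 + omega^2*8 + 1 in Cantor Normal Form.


CNF: omega^18*9 + omega^6*2 + omega^2*8 + 1
The leading term is omega^18*9, which has exponent 18.

18


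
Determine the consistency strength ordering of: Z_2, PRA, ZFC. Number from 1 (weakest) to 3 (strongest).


Ordering by consistency strength:
1. PRA
2. Z_2
3. ZFC


Z_2=2, PRA=1, ZFC=3


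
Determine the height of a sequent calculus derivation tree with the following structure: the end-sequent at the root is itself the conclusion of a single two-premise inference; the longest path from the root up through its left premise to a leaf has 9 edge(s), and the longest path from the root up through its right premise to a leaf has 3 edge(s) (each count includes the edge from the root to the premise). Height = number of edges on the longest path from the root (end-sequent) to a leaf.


Longest path through the left premise: 9 edges (measured from the branching sequent)
Longest path through the right premise: 3 edges
Height of the subtree rooted at the branching sequent: max(9, 3) = 9
The branching sequent is the root itself.
Total height = 9

9


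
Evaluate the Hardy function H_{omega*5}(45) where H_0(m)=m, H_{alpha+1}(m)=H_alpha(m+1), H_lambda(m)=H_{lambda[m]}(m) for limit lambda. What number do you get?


H_{omega*5}(45):
For the Hardy hierarchy, H_{omega*k}(n) = 2^k * n.
2^5 = 32.
32 * 45 = 1440

1440


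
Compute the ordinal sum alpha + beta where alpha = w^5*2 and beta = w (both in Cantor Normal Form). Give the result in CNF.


Ordinal addition w^5*2 + w:
Leading exponent of alpha (5) > leading exponent of beta (1).
Since alpha's term has higher exponent than beta's leading term,
the sum is simply alpha followed by beta.
Result = w^5*2 + w

w^5*2 + w


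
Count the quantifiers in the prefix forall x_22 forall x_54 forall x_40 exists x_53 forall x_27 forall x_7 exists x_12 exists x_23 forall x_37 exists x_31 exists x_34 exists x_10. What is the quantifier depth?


Quantifier prefix has 12 quantifier symbols.
Quantifier depth = 12

12


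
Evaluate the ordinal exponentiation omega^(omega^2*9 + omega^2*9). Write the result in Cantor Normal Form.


omega^(omega^2*9 + omega^2*9):
Both terms of the exponent have the same exponent 2, so they merge: omega^2*9 + omega^2*9 = omega^2*(9+9) = omega^2*18.
omega raised to a CNF ordinal is a single CNF term: Result = omega^(omega^2*18)

omega^(omega^2*18)


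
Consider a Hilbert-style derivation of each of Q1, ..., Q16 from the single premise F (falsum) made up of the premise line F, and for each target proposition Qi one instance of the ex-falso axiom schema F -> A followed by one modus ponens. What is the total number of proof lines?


Ex falso, line by line:
- 1 premise line (F)
- 16 targets, each needing 1 axiom instance (F -> Qi) + 1 MP = 2 lines: 2 * 16 = 32
Total = 1 + 32 = 33 lines.

33


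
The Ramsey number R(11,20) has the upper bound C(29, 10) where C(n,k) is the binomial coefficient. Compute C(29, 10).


R(11,20) <= C(11+20-2, 11-1) = C(29, 10)
C(29, 10) = 29! / (10! * 19!)
= 20030010

20030010


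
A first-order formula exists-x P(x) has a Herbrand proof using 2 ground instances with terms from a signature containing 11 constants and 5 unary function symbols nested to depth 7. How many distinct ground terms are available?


Herbrand terms by depth:
Depth 0: 11 constants
Depth 1: 55 new terms (running total: 66)
Depth 2: 275 new terms (running total: 341)
Depth 3: 1375 new terms (running total: 1716)
Depth 4: 6875 new terms (running total: 8591)
Depth 5: 34375 new terms (running total: 42966)
Depth 6: 171875 new terms (running total: 214841)
Depth 7: 859375 new terms (running total: 1074216)
Total distinct ground terms = 1074216

1074216


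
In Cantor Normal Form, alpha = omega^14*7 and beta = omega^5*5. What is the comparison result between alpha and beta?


Compare term by term from highest exponent:
alpha = omega^14*7
beta = omega^5*5
Term 1: alpha has omega^14*7, beta has omega^5*5
Result: alpha > beta

alpha > beta


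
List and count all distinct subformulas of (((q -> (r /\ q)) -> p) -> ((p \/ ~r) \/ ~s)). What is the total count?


Formula: (((q -> (r /\ q)) -> p) -> ((p \/ ~r) \/ ~s))
Subformulas found:
  1. q
  2. s
  3. r
  4. p
  5. ~s
  6. ~r
  7. (r /\ q)
  8. (p \/ ~r)
  9. (q -> (r /\ q))
  10. ((p \/ ~r) \/ ~s)
  11. ((q -> (r /\ q)) -> p)
  12. (((q -> (r /\ q)) -> p) -> ((p \/ ~r) \/ ~s))
Total distinct subformulas = 12

12


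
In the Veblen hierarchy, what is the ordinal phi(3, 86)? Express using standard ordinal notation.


phi(3, 86):
phi(3, beta) = eta_beta (the beta-th eta number, fixed point of zeta).
phi(3, 86) = eta_86

eta_86


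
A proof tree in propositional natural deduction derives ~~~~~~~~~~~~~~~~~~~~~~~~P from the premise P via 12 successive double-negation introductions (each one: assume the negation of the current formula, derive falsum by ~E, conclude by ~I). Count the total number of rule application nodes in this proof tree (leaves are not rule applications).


Each double-negation introduction (from C infer ~~C) uses 2 inference nodes: one ~E (C and ~C give falsum) and one ~I (discharge ~C).
12 double negations = 12 * 2 = 24 inference nodes.

24


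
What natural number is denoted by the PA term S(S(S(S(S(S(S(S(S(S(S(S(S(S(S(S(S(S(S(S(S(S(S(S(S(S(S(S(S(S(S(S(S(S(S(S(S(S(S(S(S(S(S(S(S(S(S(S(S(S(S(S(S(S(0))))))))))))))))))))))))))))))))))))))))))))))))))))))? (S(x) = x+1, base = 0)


Counting successors applied to 0:
54 applications of S to 0 = 54

54


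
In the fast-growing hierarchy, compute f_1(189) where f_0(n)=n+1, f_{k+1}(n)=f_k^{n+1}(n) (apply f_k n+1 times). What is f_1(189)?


f_1(189) = f_0^190(189)
f_0 adds 1 each time, applied 190 times.
f_1(189) = 189 + 190 = 379

379


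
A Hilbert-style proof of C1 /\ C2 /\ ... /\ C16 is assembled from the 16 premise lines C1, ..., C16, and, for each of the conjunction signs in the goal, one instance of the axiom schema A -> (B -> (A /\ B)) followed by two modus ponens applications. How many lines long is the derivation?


Conjoining 16 premises:
- 16 premise lines
- the goal has 15 conjunction signs; each costs 1 axiom instance + 2 MP = 3 lines: 3 * 15 = 45
Total = 16 + 45 = 61 lines.

61


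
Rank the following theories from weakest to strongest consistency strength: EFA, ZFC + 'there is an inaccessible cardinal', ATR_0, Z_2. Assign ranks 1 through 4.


Ordering by consistency strength:
1. EFA
2. ATR_0
3. Z_2
4. ZFC + 'there is an inaccessible cardinal'


EFA=1, ZFC + 'there is an inaccessible cardinal'=4, ATR_0=2, Z_2=3


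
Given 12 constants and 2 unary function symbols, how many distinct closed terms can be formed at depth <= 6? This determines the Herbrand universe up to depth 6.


Herbrand terms by depth:
Depth 0: 12 constants
Depth 1: 24 new terms (running total: 36)
Depth 2: 48 new terms (running total: 84)
Depth 3: 96 new terms (running total: 180)
Depth 4: 192 new terms (running total: 372)
Depth 5: 384 new terms (running total: 756)
Depth 6: 768 new terms (running total: 1524)
Total distinct ground terms = 1524

1524


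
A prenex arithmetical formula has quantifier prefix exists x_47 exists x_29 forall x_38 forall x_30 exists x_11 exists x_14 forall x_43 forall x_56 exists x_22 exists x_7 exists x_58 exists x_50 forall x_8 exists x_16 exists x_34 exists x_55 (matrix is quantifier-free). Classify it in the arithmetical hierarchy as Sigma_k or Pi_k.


Leading quantifier is exists, so the class is Sigma.
Number of quantifier blocks = alternations + 1 = 6 + 1 = 7.
Classification: Sigma_7

Sigma_7


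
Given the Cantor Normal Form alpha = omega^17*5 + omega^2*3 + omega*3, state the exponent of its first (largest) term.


CNF: omega^17*5 + omega^2*3 + omega*3
The leading term is omega^17*5, which has exponent 17.

17


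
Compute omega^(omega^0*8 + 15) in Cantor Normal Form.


omega^(omega^0*8 + 15):
omega^0 = 1, so the exponent is 8 + 15 = 23 (finite ordinal addition).
Result = omega^23, already a single CNF term.

omega^23
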